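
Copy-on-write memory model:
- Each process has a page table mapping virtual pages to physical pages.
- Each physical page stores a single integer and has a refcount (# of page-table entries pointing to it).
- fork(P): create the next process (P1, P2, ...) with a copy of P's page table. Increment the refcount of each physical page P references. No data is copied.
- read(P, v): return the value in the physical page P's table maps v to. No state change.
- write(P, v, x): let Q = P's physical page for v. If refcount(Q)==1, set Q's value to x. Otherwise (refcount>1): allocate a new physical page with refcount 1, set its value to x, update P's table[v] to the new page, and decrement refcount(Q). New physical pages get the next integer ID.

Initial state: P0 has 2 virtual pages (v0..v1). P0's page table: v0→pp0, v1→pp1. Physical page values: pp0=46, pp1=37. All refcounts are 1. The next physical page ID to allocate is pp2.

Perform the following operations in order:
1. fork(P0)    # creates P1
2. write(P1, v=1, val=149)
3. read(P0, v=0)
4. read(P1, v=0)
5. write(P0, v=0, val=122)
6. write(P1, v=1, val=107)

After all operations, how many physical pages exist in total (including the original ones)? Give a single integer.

Op 1: fork(P0) -> P1. 2 ppages; refcounts: pp0:2 pp1:2
Op 2: write(P1, v1, 149). refcount(pp1)=2>1 -> COPY to pp2. 3 ppages; refcounts: pp0:2 pp1:1 pp2:1
Op 3: read(P0, v0) -> 46. No state change.
Op 4: read(P1, v0) -> 46. No state change.
Op 5: write(P0, v0, 122). refcount(pp0)=2>1 -> COPY to pp3. 4 ppages; refcounts: pp0:1 pp1:1 pp2:1 pp3:1
Op 6: write(P1, v1, 107). refcount(pp2)=1 -> write in place. 4 ppages; refcounts: pp0:1 pp1:1 pp2:1 pp3:1

Answer: 4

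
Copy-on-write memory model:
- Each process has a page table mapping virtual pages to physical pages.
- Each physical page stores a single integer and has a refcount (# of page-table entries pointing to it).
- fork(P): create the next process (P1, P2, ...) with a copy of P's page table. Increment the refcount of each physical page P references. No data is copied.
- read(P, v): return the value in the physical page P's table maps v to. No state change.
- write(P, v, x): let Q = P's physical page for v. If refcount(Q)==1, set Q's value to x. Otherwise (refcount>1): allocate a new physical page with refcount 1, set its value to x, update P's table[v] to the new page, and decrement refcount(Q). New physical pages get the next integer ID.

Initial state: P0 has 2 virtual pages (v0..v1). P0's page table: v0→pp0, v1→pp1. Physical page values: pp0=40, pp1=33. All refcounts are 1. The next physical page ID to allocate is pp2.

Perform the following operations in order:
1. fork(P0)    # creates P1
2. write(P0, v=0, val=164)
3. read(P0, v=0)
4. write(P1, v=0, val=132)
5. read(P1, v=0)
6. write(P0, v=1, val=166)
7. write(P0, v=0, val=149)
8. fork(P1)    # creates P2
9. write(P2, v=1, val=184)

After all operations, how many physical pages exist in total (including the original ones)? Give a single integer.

Op 1: fork(P0) -> P1. 2 ppages; refcounts: pp0:2 pp1:2
Op 2: write(P0, v0, 164). refcount(pp0)=2>1 -> COPY to pp2. 3 ppages; refcounts: pp0:1 pp1:2 pp2:1
Op 3: read(P0, v0) -> 164. No state change.
Op 4: write(P1, v0, 132). refcount(pp0)=1 -> write in place. 3 ppages; refcounts: pp0:1 pp1:2 pp2:1
Op 5: read(P1, v0) -> 132. No state change.
Op 6: write(P0, v1, 166). refcount(pp1)=2>1 -> COPY to pp3. 4 ppages; refcounts: pp0:1 pp1:1 pp2:1 pp3:1
Op 7: write(P0, v0, 149). refcount(pp2)=1 -> write in place. 4 ppages; refcounts: pp0:1 pp1:1 pp2:1 pp3:1
Op 8: fork(P1) -> P2. 4 ppages; refcounts: pp0:2 pp1:2 pp2:1 pp3:1
Op 9: write(P2, v1, 184). refcount(pp1)=2>1 -> COPY to pp4. 5 ppages; refcounts: pp0:2 pp1:1 pp2:1 pp3:1 pp4:1

Answer: 5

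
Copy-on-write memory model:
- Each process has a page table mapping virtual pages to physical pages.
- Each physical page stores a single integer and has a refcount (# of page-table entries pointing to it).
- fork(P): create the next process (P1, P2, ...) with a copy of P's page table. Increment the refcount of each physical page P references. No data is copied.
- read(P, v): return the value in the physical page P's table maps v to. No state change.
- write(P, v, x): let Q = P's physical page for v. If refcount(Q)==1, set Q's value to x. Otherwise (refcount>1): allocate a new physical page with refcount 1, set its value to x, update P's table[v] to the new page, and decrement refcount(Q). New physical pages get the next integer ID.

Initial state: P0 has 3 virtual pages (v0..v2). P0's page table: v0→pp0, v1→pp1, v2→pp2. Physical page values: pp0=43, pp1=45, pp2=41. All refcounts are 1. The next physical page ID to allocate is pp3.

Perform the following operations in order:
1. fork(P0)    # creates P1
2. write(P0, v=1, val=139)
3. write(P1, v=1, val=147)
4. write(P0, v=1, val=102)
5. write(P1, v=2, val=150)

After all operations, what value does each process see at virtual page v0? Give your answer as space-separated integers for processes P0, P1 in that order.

Answer: 43 43

Derivation:
Op 1: fork(P0) -> P1. 3 ppages; refcounts: pp0:2 pp1:2 pp2:2
Op 2: write(P0, v1, 139). refcount(pp1)=2>1 -> COPY to pp3. 4 ppages; refcounts: pp0:2 pp1:1 pp2:2 pp3:1
Op 3: write(P1, v1, 147). refcount(pp1)=1 -> write in place. 4 ppages; refcounts: pp0:2 pp1:1 pp2:2 pp3:1
Op 4: write(P0, v1, 102). refcount(pp3)=1 -> write in place. 4 ppages; refcounts: pp0:2 pp1:1 pp2:2 pp3:1
Op 5: write(P1, v2, 150). refcount(pp2)=2>1 -> COPY to pp4. 5 ppages; refcounts: pp0:2 pp1:1 pp2:1 pp3:1 pp4:1
P0: v0 -> pp0 = 43
P1: v0 -> pp0 = 43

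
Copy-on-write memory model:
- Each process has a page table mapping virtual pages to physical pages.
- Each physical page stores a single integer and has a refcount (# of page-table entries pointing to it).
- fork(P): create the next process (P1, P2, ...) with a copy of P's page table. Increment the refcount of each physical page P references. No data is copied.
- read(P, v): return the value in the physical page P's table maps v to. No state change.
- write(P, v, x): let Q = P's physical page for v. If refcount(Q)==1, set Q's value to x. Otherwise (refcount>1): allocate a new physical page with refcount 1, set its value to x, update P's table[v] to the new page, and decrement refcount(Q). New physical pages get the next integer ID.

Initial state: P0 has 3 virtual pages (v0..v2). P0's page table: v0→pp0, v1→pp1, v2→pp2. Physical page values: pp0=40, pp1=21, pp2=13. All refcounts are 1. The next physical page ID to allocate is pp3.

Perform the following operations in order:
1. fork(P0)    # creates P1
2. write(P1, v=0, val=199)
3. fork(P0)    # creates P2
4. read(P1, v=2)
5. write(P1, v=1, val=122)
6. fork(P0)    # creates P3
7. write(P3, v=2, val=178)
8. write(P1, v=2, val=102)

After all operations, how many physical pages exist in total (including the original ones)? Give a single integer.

Op 1: fork(P0) -> P1. 3 ppages; refcounts: pp0:2 pp1:2 pp2:2
Op 2: write(P1, v0, 199). refcount(pp0)=2>1 -> COPY to pp3. 4 ppages; refcounts: pp0:1 pp1:2 pp2:2 pp3:1
Op 3: fork(P0) -> P2. 4 ppages; refcounts: pp0:2 pp1:3 pp2:3 pp3:1
Op 4: read(P1, v2) -> 13. No state change.
Op 5: write(P1, v1, 122). refcount(pp1)=3>1 -> COPY to pp4. 5 ppages; refcounts: pp0:2 pp1:2 pp2:3 pp3:1 pp4:1
Op 6: fork(P0) -> P3. 5 ppages; refcounts: pp0:3 pp1:3 pp2:4 pp3:1 pp4:1
Op 7: write(P3, v2, 178). refcount(pp2)=4>1 -> COPY to pp5. 6 ppages; refcounts: pp0:3 pp1:3 pp2:3 pp3:1 pp4:1 pp5:1
Op 8: write(P1, v2, 102). refcount(pp2)=3>1 -> COPY to pp6. 7 ppages; refcounts: pp0:3 pp1:3 pp2:2 pp3:1 pp4:1 pp5:1 pp6:1

Answer: 7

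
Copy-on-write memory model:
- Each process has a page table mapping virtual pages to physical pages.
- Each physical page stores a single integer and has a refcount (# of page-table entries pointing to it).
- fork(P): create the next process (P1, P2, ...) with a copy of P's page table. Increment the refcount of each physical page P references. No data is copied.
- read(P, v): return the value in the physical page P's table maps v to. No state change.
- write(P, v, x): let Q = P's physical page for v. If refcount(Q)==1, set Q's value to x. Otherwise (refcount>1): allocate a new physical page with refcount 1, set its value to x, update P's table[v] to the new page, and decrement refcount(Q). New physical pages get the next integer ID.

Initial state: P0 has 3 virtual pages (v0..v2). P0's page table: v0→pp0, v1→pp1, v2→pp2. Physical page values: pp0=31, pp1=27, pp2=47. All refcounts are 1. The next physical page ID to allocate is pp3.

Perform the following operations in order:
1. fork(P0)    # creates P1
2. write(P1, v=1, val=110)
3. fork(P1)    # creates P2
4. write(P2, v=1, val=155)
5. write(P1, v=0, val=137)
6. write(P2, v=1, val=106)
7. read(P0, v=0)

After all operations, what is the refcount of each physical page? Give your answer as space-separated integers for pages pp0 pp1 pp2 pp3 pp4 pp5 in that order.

Answer: 2 1 3 1 1 1

Derivation:
Op 1: fork(P0) -> P1. 3 ppages; refcounts: pp0:2 pp1:2 pp2:2
Op 2: write(P1, v1, 110). refcount(pp1)=2>1 -> COPY to pp3. 4 ppages; refcounts: pp0:2 pp1:1 pp2:2 pp3:1
Op 3: fork(P1) -> P2. 4 ppages; refcounts: pp0:3 pp1:1 pp2:3 pp3:2
Op 4: write(P2, v1, 155). refcount(pp3)=2>1 -> COPY to pp4. 5 ppages; refcounts: pp0:3 pp1:1 pp2:3 pp3:1 pp4:1
Op 5: write(P1, v0, 137). refcount(pp0)=3>1 -> COPY to pp5. 6 ppages; refcounts: pp0:2 pp1:1 pp2:3 pp3:1 pp4:1 pp5:1
Op 6: write(P2, v1, 106). refcount(pp4)=1 -> write in place. 6 ppages; refcounts: pp0:2 pp1:1 pp2:3 pp3:1 pp4:1 pp5:1
Op 7: read(P0, v0) -> 31. No state change.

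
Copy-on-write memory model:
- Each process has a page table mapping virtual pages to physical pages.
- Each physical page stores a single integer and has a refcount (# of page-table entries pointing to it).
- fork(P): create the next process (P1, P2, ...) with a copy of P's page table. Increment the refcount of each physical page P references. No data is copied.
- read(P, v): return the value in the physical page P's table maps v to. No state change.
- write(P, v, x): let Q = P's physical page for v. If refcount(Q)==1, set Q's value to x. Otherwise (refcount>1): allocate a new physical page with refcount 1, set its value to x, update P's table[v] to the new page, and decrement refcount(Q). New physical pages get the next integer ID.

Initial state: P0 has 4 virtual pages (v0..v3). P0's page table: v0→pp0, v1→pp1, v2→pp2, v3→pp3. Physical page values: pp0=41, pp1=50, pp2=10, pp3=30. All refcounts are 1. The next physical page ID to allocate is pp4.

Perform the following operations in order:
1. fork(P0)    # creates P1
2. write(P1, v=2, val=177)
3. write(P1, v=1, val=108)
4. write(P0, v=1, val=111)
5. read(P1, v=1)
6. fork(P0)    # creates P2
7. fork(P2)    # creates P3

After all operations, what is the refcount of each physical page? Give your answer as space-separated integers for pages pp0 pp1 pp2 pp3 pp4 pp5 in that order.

Answer: 4 3 3 4 1 1

Derivation:
Op 1: fork(P0) -> P1. 4 ppages; refcounts: pp0:2 pp1:2 pp2:2 pp3:2
Op 2: write(P1, v2, 177). refcount(pp2)=2>1 -> COPY to pp4. 5 ppages; refcounts: pp0:2 pp1:2 pp2:1 pp3:2 pp4:1
Op 3: write(P1, v1, 108). refcount(pp1)=2>1 -> COPY to pp5. 6 ppages; refcounts: pp0:2 pp1:1 pp2:1 pp3:2 pp4:1 pp5:1
Op 4: write(P0, v1, 111). refcount(pp1)=1 -> write in place. 6 ppages; refcounts: pp0:2 pp1:1 pp2:1 pp3:2 pp4:1 pp5:1
Op 5: read(P1, v1) -> 108. No state change.
Op 6: fork(P0) -> P2. 6 ppages; refcounts: pp0:3 pp1:2 pp2:2 pp3:3 pp4:1 pp5:1
Op 7: fork(P2) -> P3. 6 ppages; refcounts: pp0:4 pp1:3 pp2:3 pp3:4 pp4:1 pp5:1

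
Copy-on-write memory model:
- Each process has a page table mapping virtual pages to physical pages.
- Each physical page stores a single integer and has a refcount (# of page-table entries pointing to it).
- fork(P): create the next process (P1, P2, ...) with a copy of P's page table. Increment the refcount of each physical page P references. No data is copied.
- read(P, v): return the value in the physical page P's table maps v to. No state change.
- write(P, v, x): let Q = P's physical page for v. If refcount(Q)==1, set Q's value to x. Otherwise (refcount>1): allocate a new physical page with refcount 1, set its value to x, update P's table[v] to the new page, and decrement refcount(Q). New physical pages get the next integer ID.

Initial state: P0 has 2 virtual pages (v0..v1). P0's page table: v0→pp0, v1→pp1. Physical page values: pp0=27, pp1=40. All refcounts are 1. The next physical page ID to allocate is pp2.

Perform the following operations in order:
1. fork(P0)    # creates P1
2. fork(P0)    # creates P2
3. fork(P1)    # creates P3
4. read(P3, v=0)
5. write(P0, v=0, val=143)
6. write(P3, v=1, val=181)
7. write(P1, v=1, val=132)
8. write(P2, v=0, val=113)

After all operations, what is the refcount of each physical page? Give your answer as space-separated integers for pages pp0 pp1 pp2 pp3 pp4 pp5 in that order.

Answer: 2 2 1 1 1 1

Derivation:
Op 1: fork(P0) -> P1. 2 ppages; refcounts: pp0:2 pp1:2
Op 2: fork(P0) -> P2. 2 ppages; refcounts: pp0:3 pp1:3
Op 3: fork(P1) -> P3. 2 ppages; refcounts: pp0:4 pp1:4
Op 4: read(P3, v0) -> 27. No state change.
Op 5: write(P0, v0, 143). refcount(pp0)=4>1 -> COPY to pp2. 3 ppages; refcounts: pp0:3 pp1:4 pp2:1
Op 6: write(P3, v1, 181). refcount(pp1)=4>1 -> COPY to pp3. 4 ppages; refcounts: pp0:3 pp1:3 pp2:1 pp3:1
Op 7: write(P1, v1, 132). refcount(pp1)=3>1 -> COPY to pp4. 5 ppages; refcounts: pp0:3 pp1:2 pp2:1 pp3:1 pp4:1
Op 8: write(P2, v0, 113). refcount(pp0)=3>1 -> COPY to pp5. 6 ppages; refcounts: pp0:2 pp1:2 pp2:1 pp3:1 pp4:1 pp5:1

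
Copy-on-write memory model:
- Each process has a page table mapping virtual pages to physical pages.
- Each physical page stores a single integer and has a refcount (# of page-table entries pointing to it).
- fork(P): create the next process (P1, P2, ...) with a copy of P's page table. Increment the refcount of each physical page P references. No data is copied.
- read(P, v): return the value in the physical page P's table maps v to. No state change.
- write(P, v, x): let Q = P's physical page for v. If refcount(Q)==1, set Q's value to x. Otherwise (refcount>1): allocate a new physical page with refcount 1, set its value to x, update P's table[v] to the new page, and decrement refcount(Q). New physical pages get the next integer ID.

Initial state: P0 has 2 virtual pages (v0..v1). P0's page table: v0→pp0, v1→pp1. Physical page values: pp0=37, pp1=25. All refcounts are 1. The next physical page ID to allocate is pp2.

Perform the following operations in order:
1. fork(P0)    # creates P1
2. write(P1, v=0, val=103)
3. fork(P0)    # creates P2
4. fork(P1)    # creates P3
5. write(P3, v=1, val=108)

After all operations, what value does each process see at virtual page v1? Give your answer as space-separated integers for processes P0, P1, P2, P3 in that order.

Op 1: fork(P0) -> P1. 2 ppages; refcounts: pp0:2 pp1:2
Op 2: write(P1, v0, 103). refcount(pp0)=2>1 -> COPY to pp2. 3 ppages; refcounts: pp0:1 pp1:2 pp2:1
Op 3: fork(P0) -> P2. 3 ppages; refcounts: pp0:2 pp1:3 pp2:1
Op 4: fork(P1) -> P3. 3 ppages; refcounts: pp0:2 pp1:4 pp2:2
Op 5: write(P3, v1, 108). refcount(pp1)=4>1 -> COPY to pp3. 4 ppages; refcounts: pp0:2 pp1:3 pp2:2 pp3:1
P0: v1 -> pp1 = 25
P1: v1 -> pp1 = 25
P2: v1 -> pp1 = 25
P3: v1 -> pp3 = 108

Answer: 25 25 25 108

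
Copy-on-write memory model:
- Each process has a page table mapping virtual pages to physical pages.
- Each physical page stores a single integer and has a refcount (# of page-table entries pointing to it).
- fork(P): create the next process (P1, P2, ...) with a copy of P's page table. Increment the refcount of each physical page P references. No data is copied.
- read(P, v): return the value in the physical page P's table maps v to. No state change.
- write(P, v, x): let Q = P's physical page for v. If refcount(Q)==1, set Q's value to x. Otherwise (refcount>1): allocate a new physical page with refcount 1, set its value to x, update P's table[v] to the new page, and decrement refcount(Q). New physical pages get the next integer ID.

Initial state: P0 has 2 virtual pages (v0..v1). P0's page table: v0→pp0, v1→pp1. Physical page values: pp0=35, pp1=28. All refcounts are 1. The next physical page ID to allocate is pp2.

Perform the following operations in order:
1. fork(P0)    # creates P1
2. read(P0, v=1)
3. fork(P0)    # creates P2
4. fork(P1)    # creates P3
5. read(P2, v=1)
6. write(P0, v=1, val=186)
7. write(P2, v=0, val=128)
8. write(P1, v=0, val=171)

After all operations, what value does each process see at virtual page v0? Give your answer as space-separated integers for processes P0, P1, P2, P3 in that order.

Op 1: fork(P0) -> P1. 2 ppages; refcounts: pp0:2 pp1:2
Op 2: read(P0, v1) -> 28. No state change.
Op 3: fork(P0) -> P2. 2 ppages; refcounts: pp0:3 pp1:3
Op 4: fork(P1) -> P3. 2 ppages; refcounts: pp0:4 pp1:4
Op 5: read(P2, v1) -> 28. No state change.
Op 6: write(P0, v1, 186). refcount(pp1)=4>1 -> COPY to pp2. 3 ppages; refcounts: pp0:4 pp1:3 pp2:1
Op 7: write(P2, v0, 128). refcount(pp0)=4>1 -> COPY to pp3. 4 ppages; refcounts: pp0:3 pp1:3 pp2:1 pp3:1
Op 8: write(P1, v0, 171). refcount(pp0)=3>1 -> COPY to pp4. 5 ppages; refcounts: pp0:2 pp1:3 pp2:1 pp3:1 pp4:1
P0: v0 -> pp0 = 35
P1: v0 -> pp4 = 171
P2: v0 -> pp3 = 128
P3: v0 -> pp0 = 35

Answer: 35 171 128 35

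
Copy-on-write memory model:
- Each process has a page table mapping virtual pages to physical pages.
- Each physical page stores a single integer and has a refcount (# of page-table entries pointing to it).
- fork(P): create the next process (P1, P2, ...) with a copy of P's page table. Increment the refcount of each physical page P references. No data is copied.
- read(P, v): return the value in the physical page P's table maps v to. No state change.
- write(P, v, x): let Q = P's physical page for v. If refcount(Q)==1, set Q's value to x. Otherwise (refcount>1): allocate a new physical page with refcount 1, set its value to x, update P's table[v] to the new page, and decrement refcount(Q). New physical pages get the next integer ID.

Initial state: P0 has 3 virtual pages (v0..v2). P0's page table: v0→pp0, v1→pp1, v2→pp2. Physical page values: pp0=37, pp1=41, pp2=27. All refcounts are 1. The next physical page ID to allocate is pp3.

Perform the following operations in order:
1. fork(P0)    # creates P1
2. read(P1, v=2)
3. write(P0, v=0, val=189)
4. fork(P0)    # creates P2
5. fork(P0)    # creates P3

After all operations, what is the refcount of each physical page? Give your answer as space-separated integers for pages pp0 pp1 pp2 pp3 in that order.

Answer: 1 4 4 3

Derivation:
Op 1: fork(P0) -> P1. 3 ppages; refcounts: pp0:2 pp1:2 pp2:2
Op 2: read(P1, v2) -> 27. No state change.
Op 3: write(P0, v0, 189). refcount(pp0)=2>1 -> COPY to pp3. 4 ppages; refcounts: pp0:1 pp1:2 pp2:2 pp3:1
Op 4: fork(P0) -> P2. 4 ppages; refcounts: pp0:1 pp1:3 pp2:3 pp3:2
Op 5: fork(P0) -> P3. 4 ppages; refcounts: pp0:1 pp1:4 pp2:4 pp3:3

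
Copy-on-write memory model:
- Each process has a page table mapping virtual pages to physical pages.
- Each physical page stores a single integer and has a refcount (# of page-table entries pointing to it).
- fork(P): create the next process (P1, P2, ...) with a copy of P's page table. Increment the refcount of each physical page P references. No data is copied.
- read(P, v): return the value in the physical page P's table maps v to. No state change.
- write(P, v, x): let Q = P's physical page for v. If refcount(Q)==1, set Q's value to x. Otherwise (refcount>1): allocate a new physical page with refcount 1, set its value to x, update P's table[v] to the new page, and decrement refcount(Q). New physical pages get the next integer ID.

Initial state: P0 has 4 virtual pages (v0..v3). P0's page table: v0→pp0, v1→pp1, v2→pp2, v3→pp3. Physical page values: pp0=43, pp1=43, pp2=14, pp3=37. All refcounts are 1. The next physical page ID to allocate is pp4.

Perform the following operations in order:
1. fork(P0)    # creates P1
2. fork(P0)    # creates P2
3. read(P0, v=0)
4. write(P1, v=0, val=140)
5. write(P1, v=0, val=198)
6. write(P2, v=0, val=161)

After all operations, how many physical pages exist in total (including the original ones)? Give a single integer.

Answer: 6

Derivation:
Op 1: fork(P0) -> P1. 4 ppages; refcounts: pp0:2 pp1:2 pp2:2 pp3:2
Op 2: fork(P0) -> P2. 4 ppages; refcounts: pp0:3 pp1:3 pp2:3 pp3:3
Op 3: read(P0, v0) -> 43. No state change.
Op 4: write(P1, v0, 140). refcount(pp0)=3>1 -> COPY to pp4. 5 ppages; refcounts: pp0:2 pp1:3 pp2:3 pp3:3 pp4:1
Op 5: write(P1, v0, 198). refcount(pp4)=1 -> write in place. 5 ppages; refcounts: pp0:2 pp1:3 pp2:3 pp3:3 pp4:1
Op 6: write(P2, v0, 161). refcount(pp0)=2>1 -> COPY to pp5. 6 ppages; refcounts: pp0:1 pp1:3 pp2:3 pp3:3 pp4:1 pp5:1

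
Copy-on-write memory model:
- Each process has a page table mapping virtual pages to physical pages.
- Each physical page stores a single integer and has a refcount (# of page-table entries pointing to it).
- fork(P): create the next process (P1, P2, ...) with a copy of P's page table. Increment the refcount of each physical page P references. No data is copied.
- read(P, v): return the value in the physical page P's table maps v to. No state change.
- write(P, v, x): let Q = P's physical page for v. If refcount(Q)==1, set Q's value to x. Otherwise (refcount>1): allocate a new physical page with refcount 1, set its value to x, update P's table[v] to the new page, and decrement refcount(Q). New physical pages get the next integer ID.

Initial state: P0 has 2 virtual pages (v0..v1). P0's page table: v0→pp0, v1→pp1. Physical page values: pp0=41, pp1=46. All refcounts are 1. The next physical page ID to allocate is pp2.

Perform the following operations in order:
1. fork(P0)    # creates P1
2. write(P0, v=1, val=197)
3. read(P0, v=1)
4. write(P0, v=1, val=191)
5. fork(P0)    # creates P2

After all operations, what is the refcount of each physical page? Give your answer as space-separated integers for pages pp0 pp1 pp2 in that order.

Answer: 3 1 2

Derivation:
Op 1: fork(P0) -> P1. 2 ppages; refcounts: pp0:2 pp1:2
Op 2: write(P0, v1, 197). refcount(pp1)=2>1 -> COPY to pp2. 3 ppages; refcounts: pp0:2 pp1:1 pp2:1
Op 3: read(P0, v1) -> 197. No state change.
Op 4: write(P0, v1, 191). refcount(pp2)=1 -> write in place. 3 ppages; refcounts: pp0:2 pp1:1 pp2:1
Op 5: fork(P0) -> P2. 3 ppages; refcounts: pp0:3 pp1:1 pp2:2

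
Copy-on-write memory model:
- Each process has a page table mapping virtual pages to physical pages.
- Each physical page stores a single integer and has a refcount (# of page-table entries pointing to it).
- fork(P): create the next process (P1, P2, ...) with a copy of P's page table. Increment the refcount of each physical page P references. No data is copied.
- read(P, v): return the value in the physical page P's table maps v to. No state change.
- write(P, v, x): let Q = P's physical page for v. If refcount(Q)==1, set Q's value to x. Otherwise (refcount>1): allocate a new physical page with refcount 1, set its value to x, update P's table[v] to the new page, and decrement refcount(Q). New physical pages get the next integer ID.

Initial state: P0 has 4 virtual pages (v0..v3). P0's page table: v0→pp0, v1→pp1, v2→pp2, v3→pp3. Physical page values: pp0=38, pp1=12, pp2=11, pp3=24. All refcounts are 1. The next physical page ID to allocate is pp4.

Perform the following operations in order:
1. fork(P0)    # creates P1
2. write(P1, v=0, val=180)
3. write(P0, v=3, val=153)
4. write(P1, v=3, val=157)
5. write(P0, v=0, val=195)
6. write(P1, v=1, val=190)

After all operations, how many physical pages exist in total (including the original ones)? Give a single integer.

Op 1: fork(P0) -> P1. 4 ppages; refcounts: pp0:2 pp1:2 pp2:2 pp3:2
Op 2: write(P1, v0, 180). refcount(pp0)=2>1 -> COPY to pp4. 5 ppages; refcounts: pp0:1 pp1:2 pp2:2 pp3:2 pp4:1
Op 3: write(P0, v3, 153). refcount(pp3)=2>1 -> COPY to pp5. 6 ppages; refcounts: pp0:1 pp1:2 pp2:2 pp3:1 pp4:1 pp5:1
Op 4: write(P1, v3, 157). refcount(pp3)=1 -> write in place. 6 ppages; refcounts: pp0:1 pp1:2 pp2:2 pp3:1 pp4:1 pp5:1
Op 5: write(P0, v0, 195). refcount(pp0)=1 -> write in place. 6 ppages; refcounts: pp0:1 pp1:2 pp2:2 pp3:1 pp4:1 pp5:1
Op 6: write(P1, v1, 190). refcount(pp1)=2>1 -> COPY to pp6. 7 ppages; refcounts: pp0:1 pp1:1 pp2:2 pp3:1 pp4:1 pp5:1 pp6:1

Answer: 7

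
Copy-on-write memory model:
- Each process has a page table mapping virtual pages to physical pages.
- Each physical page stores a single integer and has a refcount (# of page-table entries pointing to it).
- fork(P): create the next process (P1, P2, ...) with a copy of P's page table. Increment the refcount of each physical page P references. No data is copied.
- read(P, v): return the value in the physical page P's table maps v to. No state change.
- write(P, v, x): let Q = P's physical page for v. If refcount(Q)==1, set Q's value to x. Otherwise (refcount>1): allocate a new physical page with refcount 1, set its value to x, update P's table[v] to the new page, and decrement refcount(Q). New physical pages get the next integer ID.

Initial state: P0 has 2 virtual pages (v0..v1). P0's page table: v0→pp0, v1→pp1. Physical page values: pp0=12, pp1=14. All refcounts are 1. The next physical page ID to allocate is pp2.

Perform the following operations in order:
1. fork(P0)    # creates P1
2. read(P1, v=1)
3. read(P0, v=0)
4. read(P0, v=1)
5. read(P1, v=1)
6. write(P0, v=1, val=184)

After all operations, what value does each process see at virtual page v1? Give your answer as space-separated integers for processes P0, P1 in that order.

Answer: 184 14

Derivation:
Op 1: fork(P0) -> P1. 2 ppages; refcounts: pp0:2 pp1:2
Op 2: read(P1, v1) -> 14. No state change.
Op 3: read(P0, v0) -> 12. No state change.
Op 4: read(P0, v1) -> 14. No state change.
Op 5: read(P1, v1) -> 14. No state change.
Op 6: write(P0, v1, 184). refcount(pp1)=2>1 -> COPY to pp2. 3 ppages; refcounts: pp0:2 pp1:1 pp2:1
P0: v1 -> pp2 = 184
P1: v1 -> pp1 = 14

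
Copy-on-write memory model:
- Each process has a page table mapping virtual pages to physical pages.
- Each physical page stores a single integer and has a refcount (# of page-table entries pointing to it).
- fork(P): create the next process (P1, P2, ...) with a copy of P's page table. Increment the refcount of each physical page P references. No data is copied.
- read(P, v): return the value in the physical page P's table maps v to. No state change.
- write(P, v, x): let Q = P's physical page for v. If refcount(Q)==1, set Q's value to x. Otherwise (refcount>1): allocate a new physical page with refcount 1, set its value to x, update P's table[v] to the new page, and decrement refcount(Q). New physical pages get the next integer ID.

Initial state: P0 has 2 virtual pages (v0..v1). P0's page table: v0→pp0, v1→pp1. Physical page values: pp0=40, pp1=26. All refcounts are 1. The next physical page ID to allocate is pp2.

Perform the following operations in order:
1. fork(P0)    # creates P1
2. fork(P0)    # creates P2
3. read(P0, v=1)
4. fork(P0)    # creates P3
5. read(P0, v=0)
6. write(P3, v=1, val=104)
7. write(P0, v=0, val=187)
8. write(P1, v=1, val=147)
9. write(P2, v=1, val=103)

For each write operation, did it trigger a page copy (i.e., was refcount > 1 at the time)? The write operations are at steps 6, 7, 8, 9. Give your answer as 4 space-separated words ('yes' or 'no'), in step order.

Op 1: fork(P0) -> P1. 2 ppages; refcounts: pp0:2 pp1:2
Op 2: fork(P0) -> P2. 2 ppages; refcounts: pp0:3 pp1:3
Op 3: read(P0, v1) -> 26. No state change.
Op 4: fork(P0) -> P3. 2 ppages; refcounts: pp0:4 pp1:4
Op 5: read(P0, v0) -> 40. No state change.
Op 6: write(P3, v1, 104). refcount(pp1)=4>1 -> COPY to pp2. 3 ppages; refcounts: pp0:4 pp1:3 pp2:1
Op 7: write(P0, v0, 187). refcount(pp0)=4>1 -> COPY to pp3. 4 ppages; refcounts: pp0:3 pp1:3 pp2:1 pp3:1
Op 8: write(P1, v1, 147). refcount(pp1)=3>1 -> COPY to pp4. 5 ppages; refcounts: pp0:3 pp1:2 pp2:1 pp3:1 pp4:1
Op 9: write(P2, v1, 103). refcount(pp1)=2>1 -> COPY to pp5. 6 ppages; refcounts: pp0:3 pp1:1 pp2:1 pp3:1 pp4:1 pp5:1

yes yes yes yes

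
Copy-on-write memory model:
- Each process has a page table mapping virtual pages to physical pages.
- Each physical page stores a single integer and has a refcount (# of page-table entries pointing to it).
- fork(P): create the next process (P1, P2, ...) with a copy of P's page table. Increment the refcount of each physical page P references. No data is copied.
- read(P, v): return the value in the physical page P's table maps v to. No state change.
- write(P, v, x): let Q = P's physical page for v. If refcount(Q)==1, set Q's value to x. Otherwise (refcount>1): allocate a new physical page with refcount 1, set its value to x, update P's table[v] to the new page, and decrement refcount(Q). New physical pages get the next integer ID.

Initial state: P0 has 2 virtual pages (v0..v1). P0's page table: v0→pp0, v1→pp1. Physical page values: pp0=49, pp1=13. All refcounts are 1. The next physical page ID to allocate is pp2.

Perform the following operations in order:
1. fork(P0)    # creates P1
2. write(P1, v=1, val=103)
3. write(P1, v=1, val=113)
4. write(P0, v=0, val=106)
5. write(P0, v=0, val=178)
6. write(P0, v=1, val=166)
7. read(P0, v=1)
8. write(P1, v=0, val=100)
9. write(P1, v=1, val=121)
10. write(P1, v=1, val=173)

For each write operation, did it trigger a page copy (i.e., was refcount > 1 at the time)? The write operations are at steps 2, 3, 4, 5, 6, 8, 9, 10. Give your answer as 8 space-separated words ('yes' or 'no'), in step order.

Op 1: fork(P0) -> P1. 2 ppages; refcounts: pp0:2 pp1:2
Op 2: write(P1, v1, 103). refcount(pp1)=2>1 -> COPY to pp2. 3 ppages; refcounts: pp0:2 pp1:1 pp2:1
Op 3: write(P1, v1, 113). refcount(pp2)=1 -> write in place. 3 ppages; refcounts: pp0:2 pp1:1 pp2:1
Op 4: write(P0, v0, 106). refcount(pp0)=2>1 -> COPY to pp3. 4 ppages; refcounts: pp0:1 pp1:1 pp2:1 pp3:1
Op 5: write(P0, v0, 178). refcount(pp3)=1 -> write in place. 4 ppages; refcounts: pp0:1 pp1:1 pp2:1 pp3:1
Op 6: write(P0, v1, 166). refcount(pp1)=1 -> write in place. 4 ppages; refcounts: pp0:1 pp1:1 pp2:1 pp3:1
Op 7: read(P0, v1) -> 166. No state change.
Op 8: write(P1, v0, 100). refcount(pp0)=1 -> write in place. 4 ppages; refcounts: pp0:1 pp1:1 pp2:1 pp3:1
Op 9: write(P1, v1, 121). refcount(pp2)=1 -> write in place. 4 ppages; refcounts: pp0:1 pp1:1 pp2:1 pp3:1
Op 10: write(P1, v1, 173). refcount(pp2)=1 -> write in place. 4 ppages; refcounts: pp0:1 pp1:1 pp2:1 pp3:1

yes no yes no no no no no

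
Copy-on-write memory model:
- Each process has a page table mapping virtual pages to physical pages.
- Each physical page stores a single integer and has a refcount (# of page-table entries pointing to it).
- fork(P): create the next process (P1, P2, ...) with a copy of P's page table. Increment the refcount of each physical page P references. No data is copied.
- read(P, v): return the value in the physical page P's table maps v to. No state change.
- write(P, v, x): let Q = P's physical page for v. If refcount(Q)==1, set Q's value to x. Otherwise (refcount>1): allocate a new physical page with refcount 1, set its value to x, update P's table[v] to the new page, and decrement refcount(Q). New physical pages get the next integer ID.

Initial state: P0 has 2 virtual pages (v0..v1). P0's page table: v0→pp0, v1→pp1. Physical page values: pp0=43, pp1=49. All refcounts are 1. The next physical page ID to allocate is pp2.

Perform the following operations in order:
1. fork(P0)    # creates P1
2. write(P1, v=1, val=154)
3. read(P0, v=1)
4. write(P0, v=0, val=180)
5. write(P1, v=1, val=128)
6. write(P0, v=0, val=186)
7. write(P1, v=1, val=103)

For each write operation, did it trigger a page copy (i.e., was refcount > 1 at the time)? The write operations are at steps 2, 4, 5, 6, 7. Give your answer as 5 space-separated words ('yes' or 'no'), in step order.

Op 1: fork(P0) -> P1. 2 ppages; refcounts: pp0:2 pp1:2
Op 2: write(P1, v1, 154). refcount(pp1)=2>1 -> COPY to pp2. 3 ppages; refcounts: pp0:2 pp1:1 pp2:1
Op 3: read(P0, v1) -> 49. No state change.
Op 4: write(P0, v0, 180). refcount(pp0)=2>1 -> COPY to pp3. 4 ppages; refcounts: pp0:1 pp1:1 pp2:1 pp3:1
Op 5: write(P1, v1, 128). refcount(pp2)=1 -> write in place. 4 ppages; refcounts: pp0:1 pp1:1 pp2:1 pp3:1
Op 6: write(P0, v0, 186). refcount(pp3)=1 -> write in place. 4 ppages; refcounts: pp0:1 pp1:1 pp2:1 pp3:1
Op 7: write(P1, v1, 103). refcount(pp2)=1 -> write in place. 4 ppages; refcounts: pp0:1 pp1:1 pp2:1 pp3:1

yes yes no no no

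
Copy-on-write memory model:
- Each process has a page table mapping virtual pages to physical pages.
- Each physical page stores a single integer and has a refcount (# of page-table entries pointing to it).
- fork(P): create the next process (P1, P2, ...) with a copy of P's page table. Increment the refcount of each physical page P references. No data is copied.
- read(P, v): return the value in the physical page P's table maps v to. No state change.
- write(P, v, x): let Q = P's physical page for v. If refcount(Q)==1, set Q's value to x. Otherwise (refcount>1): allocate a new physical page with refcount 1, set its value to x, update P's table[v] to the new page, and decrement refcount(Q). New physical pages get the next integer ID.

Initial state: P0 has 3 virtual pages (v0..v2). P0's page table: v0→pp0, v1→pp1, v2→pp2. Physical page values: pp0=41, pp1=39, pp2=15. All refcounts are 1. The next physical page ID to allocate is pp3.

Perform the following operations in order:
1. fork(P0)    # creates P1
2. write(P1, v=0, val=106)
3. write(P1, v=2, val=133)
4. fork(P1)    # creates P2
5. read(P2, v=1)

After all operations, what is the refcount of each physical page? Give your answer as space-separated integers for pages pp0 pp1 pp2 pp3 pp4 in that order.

Answer: 1 3 1 2 2

Derivation:
Op 1: fork(P0) -> P1. 3 ppages; refcounts: pp0:2 pp1:2 pp2:2
Op 2: write(P1, v0, 106). refcount(pp0)=2>1 -> COPY to pp3. 4 ppages; refcounts: pp0:1 pp1:2 pp2:2 pp3:1
Op 3: write(P1, v2, 133). refcount(pp2)=2>1 -> COPY to pp4. 5 ppages; refcounts: pp0:1 pp1:2 pp2:1 pp3:1 pp4:1
Op 4: fork(P1) -> P2. 5 ppages; refcounts: pp0:1 pp1:3 pp2:1 pp3:2 pp4:2
Op 5: read(P2, v1) -> 39. No state change.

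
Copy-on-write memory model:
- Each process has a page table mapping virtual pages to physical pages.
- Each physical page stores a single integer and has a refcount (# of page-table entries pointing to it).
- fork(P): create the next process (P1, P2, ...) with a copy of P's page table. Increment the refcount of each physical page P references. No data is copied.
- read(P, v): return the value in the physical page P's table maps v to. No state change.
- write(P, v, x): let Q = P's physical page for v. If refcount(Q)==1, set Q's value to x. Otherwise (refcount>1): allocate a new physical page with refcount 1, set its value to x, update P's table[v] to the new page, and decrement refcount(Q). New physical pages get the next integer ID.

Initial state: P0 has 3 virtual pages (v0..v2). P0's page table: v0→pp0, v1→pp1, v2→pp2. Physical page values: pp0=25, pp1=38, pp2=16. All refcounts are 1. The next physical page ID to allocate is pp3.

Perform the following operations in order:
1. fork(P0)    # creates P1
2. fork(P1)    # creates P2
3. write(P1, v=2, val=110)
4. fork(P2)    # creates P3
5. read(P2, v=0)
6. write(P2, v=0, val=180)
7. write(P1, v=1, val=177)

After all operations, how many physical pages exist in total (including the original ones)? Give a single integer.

Answer: 6

Derivation:
Op 1: fork(P0) -> P1. 3 ppages; refcounts: pp0:2 pp1:2 pp2:2
Op 2: fork(P1) -> P2. 3 ppages; refcounts: pp0:3 pp1:3 pp2:3
Op 3: write(P1, v2, 110). refcount(pp2)=3>1 -> COPY to pp3. 4 ppages; refcounts: pp0:3 pp1:3 pp2:2 pp3:1
Op 4: fork(P2) -> P3. 4 ppages; refcounts: pp0:4 pp1:4 pp2:3 pp3:1
Op 5: read(P2, v0) -> 25. No state change.
Op 6: write(P2, v0, 180). refcount(pp0)=4>1 -> COPY to pp4. 5 ppages; refcounts: pp0:3 pp1:4 pp2:3 pp3:1 pp4:1
Op 7: write(P1, v1, 177). refcount(pp1)=4>1 -> COPY to pp5. 6 ppages; refcounts: pp0:3 pp1:3 pp2:3 pp3:1 pp4:1 pp5:1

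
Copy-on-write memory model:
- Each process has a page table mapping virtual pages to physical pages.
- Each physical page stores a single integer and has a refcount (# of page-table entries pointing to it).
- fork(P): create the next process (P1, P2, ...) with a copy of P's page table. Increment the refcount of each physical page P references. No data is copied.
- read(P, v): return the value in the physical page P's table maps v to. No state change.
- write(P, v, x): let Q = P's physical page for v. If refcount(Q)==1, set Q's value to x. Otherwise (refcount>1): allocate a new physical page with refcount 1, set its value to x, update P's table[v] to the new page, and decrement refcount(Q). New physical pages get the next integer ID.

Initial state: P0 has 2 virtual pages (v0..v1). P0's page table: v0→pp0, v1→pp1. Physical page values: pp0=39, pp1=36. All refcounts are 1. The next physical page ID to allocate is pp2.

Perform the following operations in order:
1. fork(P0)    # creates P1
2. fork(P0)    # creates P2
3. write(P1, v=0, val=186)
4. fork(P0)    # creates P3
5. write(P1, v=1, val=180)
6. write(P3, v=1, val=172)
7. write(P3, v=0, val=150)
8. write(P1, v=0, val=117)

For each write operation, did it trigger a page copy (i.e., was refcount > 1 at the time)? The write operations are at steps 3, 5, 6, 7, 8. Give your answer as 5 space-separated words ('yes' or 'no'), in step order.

Op 1: fork(P0) -> P1. 2 ppages; refcounts: pp0:2 pp1:2
Op 2: fork(P0) -> P2. 2 ppages; refcounts: pp0:3 pp1:3
Op 3: write(P1, v0, 186). refcount(pp0)=3>1 -> COPY to pp2. 3 ppages; refcounts: pp0:2 pp1:3 pp2:1
Op 4: fork(P0) -> P3. 3 ppages; refcounts: pp0:3 pp1:4 pp2:1
Op 5: write(P1, v1, 180). refcount(pp1)=4>1 -> COPY to pp3. 4 ppages; refcounts: pp0:3 pp1:3 pp2:1 pp3:1
Op 6: write(P3, v1, 172). refcount(pp1)=3>1 -> COPY to pp4. 5 ppages; refcounts: pp0:3 pp1:2 pp2:1 pp3:1 pp4:1
Op 7: write(P3, v0, 150). refcount(pp0)=3>1 -> COPY to pp5. 6 ppages; refcounts: pp0:2 pp1:2 pp2:1 pp3:1 pp4:1 pp5:1
Op 8: write(P1, v0, 117). refcount(pp2)=1 -> write in place. 6 ppages; refcounts: pp0:2 pp1:2 pp2:1 pp3:1 pp4:1 pp5:1

yes yes yes yes no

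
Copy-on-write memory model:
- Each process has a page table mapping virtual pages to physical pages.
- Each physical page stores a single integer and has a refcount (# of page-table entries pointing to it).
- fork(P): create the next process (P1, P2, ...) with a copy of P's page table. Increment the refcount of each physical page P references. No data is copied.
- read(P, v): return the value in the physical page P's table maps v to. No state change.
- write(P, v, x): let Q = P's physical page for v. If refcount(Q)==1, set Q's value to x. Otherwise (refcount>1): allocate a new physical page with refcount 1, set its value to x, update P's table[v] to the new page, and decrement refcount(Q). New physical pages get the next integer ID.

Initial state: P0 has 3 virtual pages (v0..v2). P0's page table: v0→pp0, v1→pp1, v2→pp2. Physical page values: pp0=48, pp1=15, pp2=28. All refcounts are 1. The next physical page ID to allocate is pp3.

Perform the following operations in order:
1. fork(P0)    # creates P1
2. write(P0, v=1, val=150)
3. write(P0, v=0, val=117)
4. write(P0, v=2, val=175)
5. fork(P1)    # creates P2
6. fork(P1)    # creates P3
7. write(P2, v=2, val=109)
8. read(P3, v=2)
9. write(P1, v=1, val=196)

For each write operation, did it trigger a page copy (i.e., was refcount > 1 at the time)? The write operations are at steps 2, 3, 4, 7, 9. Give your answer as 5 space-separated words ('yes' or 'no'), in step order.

Op 1: fork(P0) -> P1. 3 ppages; refcounts: pp0:2 pp1:2 pp2:2
Op 2: write(P0, v1, 150). refcount(pp1)=2>1 -> COPY to pp3. 4 ppages; refcounts: pp0:2 pp1:1 pp2:2 pp3:1
Op 3: write(P0, v0, 117). refcount(pp0)=2>1 -> COPY to pp4. 5 ppages; refcounts: pp0:1 pp1:1 pp2:2 pp3:1 pp4:1
Op 4: write(P0, v2, 175). refcount(pp2)=2>1 -> COPY to pp5. 6 ppages; refcounts: pp0:1 pp1:1 pp2:1 pp3:1 pp4:1 pp5:1
Op 5: fork(P1) -> P2. 6 ppages; refcounts: pp0:2 pp1:2 pp2:2 pp3:1 pp4:1 pp5:1
Op 6: fork(P1) -> P3. 6 ppages; refcounts: pp0:3 pp1:3 pp2:3 pp3:1 pp4:1 pp5:1
Op 7: write(P2, v2, 109). refcount(pp2)=3>1 -> COPY to pp6. 7 ppages; refcounts: pp0:3 pp1:3 pp2:2 pp3:1 pp4:1 pp5:1 pp6:1
Op 8: read(P3, v2) -> 28. No state change.
Op 9: write(P1, v1, 196). refcount(pp1)=3>1 -> COPY to pp7. 8 ppages; refcounts: pp0:3 pp1:2 pp2:2 pp3:1 pp4:1 pp5:1 pp6:1 pp7:1

yes yes yes yes yes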